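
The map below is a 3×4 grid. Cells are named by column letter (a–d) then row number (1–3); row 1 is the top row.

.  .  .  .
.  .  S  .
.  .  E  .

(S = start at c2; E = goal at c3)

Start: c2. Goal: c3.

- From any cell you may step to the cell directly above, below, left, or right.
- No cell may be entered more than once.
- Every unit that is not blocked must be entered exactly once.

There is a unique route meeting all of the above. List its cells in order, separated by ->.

c2 -> b2 -> b3 -> a3 -> a2 -> a1 -> b1 -> c1 -> d1 -> d2 -> d3 -> c3

Need to visit all 12 open cells exactly once, starting at c2 and ending at c3.
Route from c2: left to b2, down to b3, left to a3, 2× up (reaching a1), 3× right (reaching d1), 2× down (reaching d3), left to c3 — 11 moves in all.
Check: all 12 open cells covered.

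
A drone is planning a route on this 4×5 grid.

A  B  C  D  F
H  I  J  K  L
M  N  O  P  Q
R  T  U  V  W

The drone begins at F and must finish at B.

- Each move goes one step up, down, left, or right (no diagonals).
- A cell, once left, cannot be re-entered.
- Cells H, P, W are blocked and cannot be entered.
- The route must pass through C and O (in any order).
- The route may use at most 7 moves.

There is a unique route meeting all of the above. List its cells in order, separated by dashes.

The 7-move cap with required stops at C, O leaves no slack for detours.
Route from F: 2× left (reaching C), 2× down (reaching O), left to N, 2× up (reaching B) — 7 moves in all.
Check: all required cells visited; 7 ≤ 7 moves.

F - D - C - J - O - N - I - B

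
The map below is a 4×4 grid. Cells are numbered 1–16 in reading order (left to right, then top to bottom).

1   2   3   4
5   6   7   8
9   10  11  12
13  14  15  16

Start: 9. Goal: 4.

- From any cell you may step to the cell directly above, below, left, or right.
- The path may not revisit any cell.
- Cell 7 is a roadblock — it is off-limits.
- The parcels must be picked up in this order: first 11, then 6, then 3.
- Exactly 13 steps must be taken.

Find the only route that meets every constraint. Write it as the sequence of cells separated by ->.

9 -> 13 -> 14 -> 15 -> 16 -> 12 -> 11 -> 10 -> 6 -> 5 -> 1 -> 2 -> 3 -> 4

The waypoints must appear in the order 11, 6, 3, with no cell reused.
Route from 9: down 1 to 13, right 3 to 16, up 1 to 12, left 2 to 10, up 1 to 6, left 1 to 5, up 1 to 1, right 3 to 4 — 13 moves in all.
Check: order respected (11 at step 6, 6 at step 8, 3 at step 12); 13 moves as required.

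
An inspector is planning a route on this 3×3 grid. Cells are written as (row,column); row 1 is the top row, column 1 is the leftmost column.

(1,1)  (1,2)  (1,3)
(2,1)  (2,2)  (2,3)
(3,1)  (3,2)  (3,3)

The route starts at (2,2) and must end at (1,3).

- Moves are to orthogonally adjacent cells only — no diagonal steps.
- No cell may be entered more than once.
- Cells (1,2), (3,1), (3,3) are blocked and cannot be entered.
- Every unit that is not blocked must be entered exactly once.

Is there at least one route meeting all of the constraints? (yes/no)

Cell (1,1) has only one open neighbour but is neither the start nor the goal, so a Hamiltonian route would have to both enter and leave it through the same neighbour — impossible without revisiting.

no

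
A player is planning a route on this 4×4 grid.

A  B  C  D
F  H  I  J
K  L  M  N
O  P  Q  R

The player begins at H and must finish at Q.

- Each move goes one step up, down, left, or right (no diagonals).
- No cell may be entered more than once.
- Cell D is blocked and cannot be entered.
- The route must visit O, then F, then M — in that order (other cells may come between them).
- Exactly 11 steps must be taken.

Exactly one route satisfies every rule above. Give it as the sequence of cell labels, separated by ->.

The waypoints must appear in the order O, F, M, with no cell reused.
Route from H: down 2 to P, left 1 to O, up 3 to A, right 2 to C, down 3 to Q — 11 moves in all.
Check: order respected (O at step 3, F at step 5, M at step 10); 11 moves as required.

H -> L -> P -> O -> K -> F -> A -> B -> C -> I -> M -> Q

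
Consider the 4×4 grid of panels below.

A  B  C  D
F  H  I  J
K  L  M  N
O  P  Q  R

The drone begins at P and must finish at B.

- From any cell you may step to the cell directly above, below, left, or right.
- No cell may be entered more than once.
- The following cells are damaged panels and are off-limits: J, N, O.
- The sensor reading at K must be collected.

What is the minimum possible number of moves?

Any route passes through K somewhere between P and B. Summing Manhattan distances along the two legs (P → K → B) gives a lower bound of 2 + 3 = 5 moves.
A route of 5 moves achieves this: P → L → K → F → A → B.
Since 5 matches the lower bound, it is optimal.

5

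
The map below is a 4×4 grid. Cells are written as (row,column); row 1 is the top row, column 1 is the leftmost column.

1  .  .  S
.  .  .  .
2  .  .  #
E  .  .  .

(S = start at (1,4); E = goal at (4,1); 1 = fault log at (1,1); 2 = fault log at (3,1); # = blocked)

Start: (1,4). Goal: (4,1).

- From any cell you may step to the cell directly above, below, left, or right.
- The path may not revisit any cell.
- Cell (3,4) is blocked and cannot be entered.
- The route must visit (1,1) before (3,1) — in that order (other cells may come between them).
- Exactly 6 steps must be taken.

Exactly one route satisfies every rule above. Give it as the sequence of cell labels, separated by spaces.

The waypoints must appear in the order (1,1), (3,1), with no cell reused.
Route from (1,4): 3× left (reaching (1,1)), 3× down (reaching (4,1)) — 6 moves in all.
Check: order respected (1 at step 3, 2 at step 5); 6 moves as required.

(1,4) (1,3) (1,2) (1,1) (2,1) (3,1) (4,1)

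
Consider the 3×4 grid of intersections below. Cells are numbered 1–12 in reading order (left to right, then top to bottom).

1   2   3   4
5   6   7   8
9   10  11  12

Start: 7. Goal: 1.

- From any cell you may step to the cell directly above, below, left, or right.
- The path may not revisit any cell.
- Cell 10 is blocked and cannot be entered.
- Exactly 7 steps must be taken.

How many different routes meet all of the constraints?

2

Need simple routes of exactly 7 moves from 7 to 1 (Manhattan distance 3, so 2 moves are spent on a detour and 2 undoing it).
Enumerating: 7 11 12 8 4 3 2 1 | 7 8 4 3 2 6 5 1.
That gives 2 routes.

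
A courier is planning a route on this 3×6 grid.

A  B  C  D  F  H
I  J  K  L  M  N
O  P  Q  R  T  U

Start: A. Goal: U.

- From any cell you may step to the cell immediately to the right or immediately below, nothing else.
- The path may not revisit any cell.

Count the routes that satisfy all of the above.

21

A right/down-only route from A to U makes exactly 2 down-moves and 5 right-moves in some order.
With no other constraints that would be C(7,2) = 21 routes.
That gives 21 routes.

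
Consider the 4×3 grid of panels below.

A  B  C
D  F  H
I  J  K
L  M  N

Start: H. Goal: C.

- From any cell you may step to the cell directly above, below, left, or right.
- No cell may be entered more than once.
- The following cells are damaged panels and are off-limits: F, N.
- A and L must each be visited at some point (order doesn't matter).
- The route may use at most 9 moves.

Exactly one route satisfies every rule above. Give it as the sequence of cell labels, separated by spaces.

H K J M L I D A B C

Any route must reach A and L and still end at C within 9 moves, so the order of the required stops is forced.
Route from H: down 1 to K, left 1 to J, down 1 to M, left 1 to L, up 3 to A, right 2 to C — 9 moves in all.
Check: all required cells visited; 9 ≤ 9 moves.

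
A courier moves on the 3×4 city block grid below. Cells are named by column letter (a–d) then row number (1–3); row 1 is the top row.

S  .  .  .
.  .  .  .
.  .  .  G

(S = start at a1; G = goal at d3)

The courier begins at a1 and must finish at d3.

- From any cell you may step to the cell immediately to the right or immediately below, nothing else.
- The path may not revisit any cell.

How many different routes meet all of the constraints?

10

A right/down-only route from a1 to d3 makes exactly 2 down-moves and 3 right-moves in some order.
With no other constraints that would be C(5,2) = 10 routes.
That gives 10 routes.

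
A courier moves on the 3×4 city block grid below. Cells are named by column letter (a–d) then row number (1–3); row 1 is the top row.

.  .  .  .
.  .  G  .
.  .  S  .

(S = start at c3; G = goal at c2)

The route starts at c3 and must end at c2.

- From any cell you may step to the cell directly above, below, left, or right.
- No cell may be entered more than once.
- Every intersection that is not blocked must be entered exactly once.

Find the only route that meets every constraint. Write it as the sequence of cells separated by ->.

Need to visit all 12 open cells exactly once, starting at c3 and ending at c2.
Route from c3: right to d3, 2× up (reaching d1), 3× left (reaching a1), 2× down (reaching a3), right to b3, up to b2, right to c2 — 11 moves in all.
Check: all 12 open cells covered.

c3 -> d3 -> d2 -> d1 -> c1 -> b1 -> a1 -> a2 -> a3 -> b3 -> b2 -> c2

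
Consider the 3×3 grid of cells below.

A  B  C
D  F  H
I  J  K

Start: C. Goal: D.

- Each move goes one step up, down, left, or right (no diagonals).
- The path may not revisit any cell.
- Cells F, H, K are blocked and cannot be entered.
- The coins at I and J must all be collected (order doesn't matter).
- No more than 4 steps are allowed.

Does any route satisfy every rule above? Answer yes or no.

J must be visited but has only one open neighbour (I), and it is neither the start nor the goal — the route would have to enter and leave through I, re-entering it.

no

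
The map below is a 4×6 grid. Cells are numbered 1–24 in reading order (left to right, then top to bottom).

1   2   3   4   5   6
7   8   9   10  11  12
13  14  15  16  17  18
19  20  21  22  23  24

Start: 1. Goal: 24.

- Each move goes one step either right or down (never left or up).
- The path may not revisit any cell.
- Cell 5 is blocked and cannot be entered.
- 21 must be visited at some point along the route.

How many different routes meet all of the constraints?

10

A right/down-only route from 1 to 24 makes exactly 3 down-moves and 5 right-moves in some order.
With no other constraints that would be C(8,3) = 56 routes.
Split at 21 and multiply the segment counts (each segment already excludes blocked cells): 1→21: 10; 21→24: 1; product = 10.
That gives 10 routes.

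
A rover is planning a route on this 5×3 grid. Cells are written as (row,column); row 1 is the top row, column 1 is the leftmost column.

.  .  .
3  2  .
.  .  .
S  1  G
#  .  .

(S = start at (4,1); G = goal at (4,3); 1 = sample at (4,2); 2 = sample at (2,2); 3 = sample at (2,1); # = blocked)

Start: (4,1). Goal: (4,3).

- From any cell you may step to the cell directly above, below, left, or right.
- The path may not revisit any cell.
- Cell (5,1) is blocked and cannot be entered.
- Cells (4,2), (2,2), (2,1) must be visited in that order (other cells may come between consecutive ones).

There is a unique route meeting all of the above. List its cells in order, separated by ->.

The waypoints must appear in the order (4,2), (2,2), (2,1), with no cell reused.
Route from (4,1): right to (4,2), 2× up (reaching (2,2)), left to (2,1), up to (1,1), 2× right (reaching (1,3)), 3× down (reaching (4,3)) — 10 moves in all.
Check: order respected (1 at step 1, 2 at step 3, 3 at step 4).

(4,1) -> (4,2) -> (3,2) -> (2,2) -> (2,1) -> (1,1) -> (1,2) -> (1,3) -> (2,3) -> (3,3) -> (4,3)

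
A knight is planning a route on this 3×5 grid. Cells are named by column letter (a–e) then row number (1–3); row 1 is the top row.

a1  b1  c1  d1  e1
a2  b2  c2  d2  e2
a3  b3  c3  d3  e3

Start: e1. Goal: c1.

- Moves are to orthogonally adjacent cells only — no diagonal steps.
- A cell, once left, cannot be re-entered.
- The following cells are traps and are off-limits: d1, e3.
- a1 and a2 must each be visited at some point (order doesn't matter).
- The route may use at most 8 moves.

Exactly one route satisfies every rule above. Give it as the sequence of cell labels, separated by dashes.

The 8-move cap with required stops at a1, a2 leaves no slack for detours.
Route from e1: down to e2, 4× left (reaching a2), up to a1, 2× right (reaching c1) — 8 moves in all.
Check: all required cells visited; 8 ≤ 8 moves.

e1 - e2 - d2 - c2 - b2 - a2 - a1 - b1 - c1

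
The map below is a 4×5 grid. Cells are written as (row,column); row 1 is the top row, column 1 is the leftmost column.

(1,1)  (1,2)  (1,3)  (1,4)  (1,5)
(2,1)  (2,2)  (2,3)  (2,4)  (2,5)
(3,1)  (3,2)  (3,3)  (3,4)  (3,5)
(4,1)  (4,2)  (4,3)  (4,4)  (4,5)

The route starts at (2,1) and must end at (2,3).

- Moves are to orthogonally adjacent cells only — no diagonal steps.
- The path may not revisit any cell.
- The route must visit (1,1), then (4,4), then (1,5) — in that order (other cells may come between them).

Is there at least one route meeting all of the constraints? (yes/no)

yes

One route that works: (2,1) → (1,1) → (1,2) → (2,2) → (3,2) → (4,2) → (4,3) → (4,4) → (3,4) → (2,4) → (2,5) → (1,5) → (1,4) → (1,3) → (2,3).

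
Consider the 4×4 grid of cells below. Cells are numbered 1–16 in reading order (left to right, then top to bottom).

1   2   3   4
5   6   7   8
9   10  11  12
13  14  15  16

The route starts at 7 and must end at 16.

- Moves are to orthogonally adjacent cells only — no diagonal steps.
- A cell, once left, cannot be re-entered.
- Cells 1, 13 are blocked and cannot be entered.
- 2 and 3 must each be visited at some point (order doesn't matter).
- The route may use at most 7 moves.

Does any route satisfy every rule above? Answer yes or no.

yes

One route that works: 7 → 3 → 2 → 6 → 10 → 14 → 15 → 16.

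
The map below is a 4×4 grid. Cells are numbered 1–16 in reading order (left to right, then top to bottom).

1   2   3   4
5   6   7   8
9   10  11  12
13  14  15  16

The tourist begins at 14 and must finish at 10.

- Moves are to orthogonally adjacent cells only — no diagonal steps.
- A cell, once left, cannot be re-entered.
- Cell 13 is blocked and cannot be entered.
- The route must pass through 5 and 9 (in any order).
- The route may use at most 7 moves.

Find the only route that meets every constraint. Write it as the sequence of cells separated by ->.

14 -> 15 -> 11 -> 7 -> 6 -> 5 -> 9 -> 10

Any route must reach 5 and 9 and still end at 10 within 7 moves, so the order of the required stops is forced.
Route from 14: right 1 to 15, up 2 to 7, left 2 to 5, down 1 to 9, right 1 to 10 — 7 moves in all.
Check: all required cells visited; 7 ≤ 7 moves.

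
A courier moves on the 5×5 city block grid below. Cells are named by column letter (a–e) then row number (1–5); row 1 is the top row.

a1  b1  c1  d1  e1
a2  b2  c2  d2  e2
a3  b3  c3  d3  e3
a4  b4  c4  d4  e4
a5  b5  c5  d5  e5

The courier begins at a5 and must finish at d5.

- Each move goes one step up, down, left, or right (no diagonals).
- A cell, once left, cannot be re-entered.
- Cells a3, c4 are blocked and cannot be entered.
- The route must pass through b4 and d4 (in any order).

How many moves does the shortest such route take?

Any route passes through b4 and d4 in some order between a5 and d5. Summing Manhattan distances along each leg and taking the cheapest ordering (a5 → b4 → d4 → d5) gives a lower bound of 2 + 2 + 1 = 5 moves.
That bound ignores the blocked cells. Measuring each leg by the fewest moves that actually steer around them (a5→b4: 2; b4→d4: 4; d4→d5: 1) raises the lower bound to 7.
A route of 7 moves exists: a5 → a4 → b4 → b3 → c3 → d3 → d4 → d5.
Since 7 matches that lower bound, it is optimal.

7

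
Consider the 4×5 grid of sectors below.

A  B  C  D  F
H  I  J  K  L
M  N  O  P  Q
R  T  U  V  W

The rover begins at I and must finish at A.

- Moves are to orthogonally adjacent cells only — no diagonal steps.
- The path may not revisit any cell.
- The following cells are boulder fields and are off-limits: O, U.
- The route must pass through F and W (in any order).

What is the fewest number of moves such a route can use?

12

Any route passes through F and W in some order between I and A. Summing Manhattan distances along each leg and taking the cheapest ordering (I → W → F → A) gives a lower bound of 5 + 3 + 4 = 12 moves.
A route of 12 moves achieves this: I → J → K → P → V → W → Q → L → F → D → C → B → A.
Since 12 matches the lower bound, it is optimal.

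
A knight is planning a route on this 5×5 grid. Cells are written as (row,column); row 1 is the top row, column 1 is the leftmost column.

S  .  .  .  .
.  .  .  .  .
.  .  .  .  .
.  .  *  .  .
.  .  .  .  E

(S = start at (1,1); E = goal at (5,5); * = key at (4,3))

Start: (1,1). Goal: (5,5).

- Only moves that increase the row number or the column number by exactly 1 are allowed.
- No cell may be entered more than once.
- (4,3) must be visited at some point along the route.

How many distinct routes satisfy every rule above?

A right/down-only route from (1,1) to (5,5) makes exactly 4 down-moves and 4 right-moves in some order.
With no other constraints that would be C(8,4) = 70 routes.
Split at (4,3) and multiply the segment counts: (1,1)→(4,3): 10; (4,3)→(5,5): 3; product = 30.
That gives 30 routes.

30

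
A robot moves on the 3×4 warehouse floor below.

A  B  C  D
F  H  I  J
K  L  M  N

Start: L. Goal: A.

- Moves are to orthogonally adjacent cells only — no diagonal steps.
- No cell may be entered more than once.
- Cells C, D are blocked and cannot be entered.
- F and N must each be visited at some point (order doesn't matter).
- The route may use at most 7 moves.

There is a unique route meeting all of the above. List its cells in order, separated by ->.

L -> M -> N -> J -> I -> H -> F -> A

The 7-move cap with required stops at F, N leaves no slack for detours.
Route from L: right 2 to N, up 1 to J, left 3 to F, up 1 to A — 7 moves in all.
Check: all required cells visited; 7 ≤ 7 moves.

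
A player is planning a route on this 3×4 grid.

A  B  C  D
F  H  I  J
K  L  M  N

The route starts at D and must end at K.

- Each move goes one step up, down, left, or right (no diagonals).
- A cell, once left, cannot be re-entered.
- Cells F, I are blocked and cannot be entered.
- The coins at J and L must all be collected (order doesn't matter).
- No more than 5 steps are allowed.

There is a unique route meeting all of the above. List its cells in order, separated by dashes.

The 5-move cap with required stops at J, L leaves no slack for detours.
Route from D: 2× down (reaching N), 3× left (reaching K) — 5 moves in all.
Check: all required cells visited; 5 ≤ 5 moves.

D - J - N - M - L - K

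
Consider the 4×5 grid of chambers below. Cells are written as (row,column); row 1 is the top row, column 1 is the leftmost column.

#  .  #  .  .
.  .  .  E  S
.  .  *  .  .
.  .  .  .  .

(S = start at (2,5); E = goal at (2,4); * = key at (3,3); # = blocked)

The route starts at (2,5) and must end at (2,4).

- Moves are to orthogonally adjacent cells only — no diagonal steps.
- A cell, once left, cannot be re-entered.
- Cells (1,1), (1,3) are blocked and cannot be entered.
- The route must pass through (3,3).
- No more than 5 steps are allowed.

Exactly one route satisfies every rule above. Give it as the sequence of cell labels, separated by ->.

(2,5) -> (3,5) -> (3,4) -> (3,3) -> (2,3) -> (2,4)

Any route must reach (3,3) and still end at (2,4) within 5 moves, so the order of the required stops is forced.
Route from (2,5): down 1 to (3,5), left 2 to (3,3), up 1 to (2,3), right 1 to (2,4) — 5 moves in all.
Check: all required cells visited; 5 ≤ 5 moves.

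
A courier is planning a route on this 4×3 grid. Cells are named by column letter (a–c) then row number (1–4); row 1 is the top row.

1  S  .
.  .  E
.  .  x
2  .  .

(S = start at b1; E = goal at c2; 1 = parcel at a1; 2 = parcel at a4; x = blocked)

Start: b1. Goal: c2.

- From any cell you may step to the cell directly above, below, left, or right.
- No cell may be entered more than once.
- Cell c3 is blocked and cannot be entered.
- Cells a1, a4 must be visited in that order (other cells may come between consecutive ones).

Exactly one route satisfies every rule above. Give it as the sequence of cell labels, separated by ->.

b1 -> a1 -> a2 -> a3 -> a4 -> b4 -> b3 -> b2 -> c2

The waypoints must appear in the order a1, a4, with no cell reused.
Route from b1: left to a1, 3× down (reaching a4), right to b4, 2× up (reaching b2), right to c2 — 8 moves in all.
Check: order respected (1 at step 1, 2 at step 4).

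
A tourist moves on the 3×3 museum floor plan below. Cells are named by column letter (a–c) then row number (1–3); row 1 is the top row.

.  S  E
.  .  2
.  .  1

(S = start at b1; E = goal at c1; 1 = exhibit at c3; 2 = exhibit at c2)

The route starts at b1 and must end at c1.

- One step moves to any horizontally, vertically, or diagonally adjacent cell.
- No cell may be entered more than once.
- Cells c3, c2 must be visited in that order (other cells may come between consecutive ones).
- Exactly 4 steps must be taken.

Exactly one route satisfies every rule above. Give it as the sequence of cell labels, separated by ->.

The waypoints must appear in the order c3, c2, with no cell reused.
Route from b1: down to b2, down-right to c3, 2× up (reaching c1) — 4 moves in all.
Check: order respected (1 at step 2, 2 at step 3); 4 moves as required.

b1 -> b2 -> c3 -> c2 -> c1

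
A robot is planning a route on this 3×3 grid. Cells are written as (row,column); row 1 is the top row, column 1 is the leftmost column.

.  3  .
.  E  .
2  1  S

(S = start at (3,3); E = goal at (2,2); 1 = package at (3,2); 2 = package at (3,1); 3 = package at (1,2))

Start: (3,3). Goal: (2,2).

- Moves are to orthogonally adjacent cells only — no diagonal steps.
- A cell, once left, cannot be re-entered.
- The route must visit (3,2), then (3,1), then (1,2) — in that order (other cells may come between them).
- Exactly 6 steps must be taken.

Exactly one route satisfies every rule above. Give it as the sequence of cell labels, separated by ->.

(3,3) -> (3,2) -> (3,1) -> (2,1) -> (1,1) -> (1,2) -> (2,2)

The waypoints must appear in the order (3,2), (3,1), (1,2), with no cell reused.
Route from (3,3): left 2 to (3,1), up 2 to (1,1), right 1 to (1,2), down 1 to (2,2) — 6 moves in all.
Check: order respected (1 at step 1, 2 at step 2, 3 at step 5); 6 moves as required.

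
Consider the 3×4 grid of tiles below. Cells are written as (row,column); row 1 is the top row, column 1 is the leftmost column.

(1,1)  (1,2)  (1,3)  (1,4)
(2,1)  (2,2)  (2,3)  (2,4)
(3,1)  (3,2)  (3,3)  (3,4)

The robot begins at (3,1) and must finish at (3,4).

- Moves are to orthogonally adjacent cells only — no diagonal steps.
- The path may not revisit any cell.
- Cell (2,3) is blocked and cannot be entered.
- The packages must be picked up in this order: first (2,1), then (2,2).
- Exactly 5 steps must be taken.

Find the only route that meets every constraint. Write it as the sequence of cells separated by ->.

The waypoints must appear in the order (2,1), (2,2), with no cell reused.
Route from (3,1): up to (2,1), right to (2,2), down to (3,2), 2× right (reaching (3,4)) — 5 moves in all.
Check: order respected ((2,1) at step 1, (2,2) at step 2); 5 moves as required.

(3,1) -> (2,1) -> (2,2) -> (3,2) -> (3,3) -> (3,4)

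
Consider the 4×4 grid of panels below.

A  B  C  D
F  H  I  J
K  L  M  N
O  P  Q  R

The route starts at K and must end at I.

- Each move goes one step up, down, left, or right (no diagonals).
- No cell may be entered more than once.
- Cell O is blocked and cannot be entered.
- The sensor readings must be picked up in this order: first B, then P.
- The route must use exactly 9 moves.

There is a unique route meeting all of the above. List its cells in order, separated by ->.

K -> F -> A -> B -> H -> L -> P -> Q -> M -> I

The waypoints must appear in the order B, P, with no cell reused.
Route from K: up 2 to A, right 1 to B, down 3 to P, right 1 to Q, up 2 to I — 9 moves in all.
Check: order respected (B at step 3, P at step 6); 9 moves as required.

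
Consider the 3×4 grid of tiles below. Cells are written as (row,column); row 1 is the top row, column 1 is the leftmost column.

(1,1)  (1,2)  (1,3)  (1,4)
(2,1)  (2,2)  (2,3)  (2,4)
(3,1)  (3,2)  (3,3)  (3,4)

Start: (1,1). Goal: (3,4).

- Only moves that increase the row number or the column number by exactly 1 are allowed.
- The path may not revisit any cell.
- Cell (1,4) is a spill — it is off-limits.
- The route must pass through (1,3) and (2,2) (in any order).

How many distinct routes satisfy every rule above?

A right/down-only route from (1,1) to (3,4) makes exactly 2 down-moves and 3 right-moves in some order.
With no other constraints that would be C(5,2) = 10 routes.
(2,2) is below but to the left of (1,3): going (1,3) → (2,2) would need a leftward move and (2,2) → (1,3) an upward move, so no right/down-only route can visit both required cells.
No route satisfies every constraint, so the count is 0.

0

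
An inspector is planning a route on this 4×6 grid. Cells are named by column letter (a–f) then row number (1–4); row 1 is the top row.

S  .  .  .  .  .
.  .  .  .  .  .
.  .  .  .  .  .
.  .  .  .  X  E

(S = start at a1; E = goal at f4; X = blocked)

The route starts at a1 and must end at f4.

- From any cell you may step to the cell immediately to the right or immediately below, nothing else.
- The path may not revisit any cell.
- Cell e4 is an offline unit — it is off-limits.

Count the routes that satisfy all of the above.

A right/down-only route from a1 to f4 makes exactly 3 down-moves and 5 right-moves in some order.
With no other constraints that would be C(8,3) = 56 routes.
Subtract routes through each blocked cell (inclusion–exclusion for overlaps): − through e4: 35 → 21.
That gives 21 routes.

21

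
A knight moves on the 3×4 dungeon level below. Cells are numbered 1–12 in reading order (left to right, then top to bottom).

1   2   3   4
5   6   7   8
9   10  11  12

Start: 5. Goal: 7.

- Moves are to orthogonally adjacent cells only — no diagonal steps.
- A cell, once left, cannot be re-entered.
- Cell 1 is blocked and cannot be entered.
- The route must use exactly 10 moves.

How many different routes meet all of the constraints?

2

Need simple routes of exactly 10 moves from 5 to 7 (Manhattan distance 2, so 4 moves are spent on a detour and 4 undoing it).
Enumerating: 5 9 10 6 2 3 4 8 12 11 7 | 5 9 10 11 12 8 4 3 2 6 7.
That gives 2 routes.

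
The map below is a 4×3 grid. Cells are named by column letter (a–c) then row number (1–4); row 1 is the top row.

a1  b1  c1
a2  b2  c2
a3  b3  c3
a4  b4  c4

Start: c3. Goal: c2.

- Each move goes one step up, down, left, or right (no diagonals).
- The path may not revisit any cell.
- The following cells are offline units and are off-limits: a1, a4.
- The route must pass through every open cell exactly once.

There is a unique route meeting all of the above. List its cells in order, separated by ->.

c3 -> c4 -> b4 -> b3 -> a3 -> a2 -> b2 -> b1 -> c1 -> c2

Need to visit all 10 open cells exactly once, starting at c3 and ending at c2.
Cell c4 has only two open neighbours (c3 and b4), so the path must pass straight through it: one of those is the cell it's entered from and the other is where it exits.
Route from c3: down to c4, left to b4, up to b3, left to a3, up to a2, right to b2, up to b1, right to c1, down to c2 — 9 moves in all.
Check: all 10 open cells covered.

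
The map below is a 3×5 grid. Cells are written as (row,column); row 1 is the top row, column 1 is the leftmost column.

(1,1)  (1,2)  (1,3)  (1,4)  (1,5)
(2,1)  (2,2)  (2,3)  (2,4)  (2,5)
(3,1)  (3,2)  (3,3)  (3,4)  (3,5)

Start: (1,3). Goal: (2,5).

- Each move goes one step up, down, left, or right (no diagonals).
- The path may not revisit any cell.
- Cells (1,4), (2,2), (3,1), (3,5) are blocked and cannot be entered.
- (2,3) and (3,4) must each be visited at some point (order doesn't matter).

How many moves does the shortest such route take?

Any route passes through (2,3) and (3,4) in some order between (1,3) and (2,5). Summing Manhattan distances along each leg and taking the cheapest ordering ((1,3) → (2,3) → (3,4) → (2,5)) gives a lower bound of 1 + 2 + 2 = 5 moves.
A route of 5 moves achieves this: (1,3) → (2,3) → (3,3) → (3,4) → (2,4) → (2,5).
Since 5 matches the lower bound, it is optimal.

5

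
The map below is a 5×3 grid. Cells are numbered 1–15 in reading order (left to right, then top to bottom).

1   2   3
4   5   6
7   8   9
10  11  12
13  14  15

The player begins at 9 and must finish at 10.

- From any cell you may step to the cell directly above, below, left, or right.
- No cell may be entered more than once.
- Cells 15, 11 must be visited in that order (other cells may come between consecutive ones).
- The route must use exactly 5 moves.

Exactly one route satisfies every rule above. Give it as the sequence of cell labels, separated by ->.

9 -> 12 -> 15 -> 14 -> 11 -> 10

The waypoints must appear in the order 15, 11, with no cell reused.
Route from 9: 2× down (reaching 15), left to 14, up to 11, left to 10 — 5 moves in all.
Check: order respected (15 at step 2, 11 at step 4); 5 moves as required.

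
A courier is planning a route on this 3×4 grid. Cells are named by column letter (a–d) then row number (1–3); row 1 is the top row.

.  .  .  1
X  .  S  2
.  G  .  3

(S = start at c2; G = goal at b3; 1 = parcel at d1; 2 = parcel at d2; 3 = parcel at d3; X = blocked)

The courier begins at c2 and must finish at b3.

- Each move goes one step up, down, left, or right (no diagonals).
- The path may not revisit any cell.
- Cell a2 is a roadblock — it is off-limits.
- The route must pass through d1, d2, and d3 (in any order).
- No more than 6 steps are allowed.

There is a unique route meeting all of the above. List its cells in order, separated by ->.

c2 -> c1 -> d1 -> d2 -> d3 -> c3 -> b3

The budget equals the shortest possible length, so every move has to be on a shortest route through the required cells.
Route from c2: up to c1, right to d1, 2× down (reaching d3), 2× left (reaching b3) — 6 moves in all.
Check: all required cells visited; 6 ≤ 6 moves.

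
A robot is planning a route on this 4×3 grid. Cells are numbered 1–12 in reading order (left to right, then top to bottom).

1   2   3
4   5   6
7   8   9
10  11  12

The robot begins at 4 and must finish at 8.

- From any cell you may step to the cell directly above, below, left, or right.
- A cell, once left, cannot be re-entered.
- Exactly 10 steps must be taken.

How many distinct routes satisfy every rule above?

Need simple routes of exactly 10 moves from 4 to 8 (Manhattan distance 2, so 4 moves are spent on a detour and 4 undoing it).
Enumerating: 4 1 2 5 6 9 12 11 10 7 8 | 4 1 2 3 6 9 12 11 10 7 8 | 4 7 10 11 12 9 6 3 2 5 8 | 4 5 2 3 6 9 12 11 10 7 8.
That gives 4 routes.

4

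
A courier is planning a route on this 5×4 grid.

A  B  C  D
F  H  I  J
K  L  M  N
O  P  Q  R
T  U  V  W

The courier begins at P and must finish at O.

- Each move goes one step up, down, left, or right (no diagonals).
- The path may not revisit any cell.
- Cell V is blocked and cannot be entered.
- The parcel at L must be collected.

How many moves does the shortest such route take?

3

Any route passes through L somewhere between P and O. Summing Manhattan distances along the two legs (P → L → O) gives a lower bound of 1 + 2 = 3 moves.
A route of 3 moves achieves this: P → L → K → O.
Since 3 matches the lower bound, it is optimal.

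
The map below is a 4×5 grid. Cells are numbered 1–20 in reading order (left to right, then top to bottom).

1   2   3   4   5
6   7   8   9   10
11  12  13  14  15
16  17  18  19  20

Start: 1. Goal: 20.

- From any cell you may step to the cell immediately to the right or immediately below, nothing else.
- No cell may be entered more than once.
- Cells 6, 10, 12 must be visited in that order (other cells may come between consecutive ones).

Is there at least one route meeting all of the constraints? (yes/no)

12 lies to the left of 10, so going from 10 to 12 would need a leftward move — but moves only go right/down, so 10 cannot be visited before 12.

no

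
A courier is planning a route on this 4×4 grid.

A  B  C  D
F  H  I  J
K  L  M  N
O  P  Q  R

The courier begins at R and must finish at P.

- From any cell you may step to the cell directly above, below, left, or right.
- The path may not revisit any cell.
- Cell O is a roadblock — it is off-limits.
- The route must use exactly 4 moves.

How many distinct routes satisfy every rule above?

Need simple routes of exactly 4 moves from R to P (Manhattan distance 2, so 1 moves are spent on a detour and 1 undoing it).
Enumerating: R N M Q P | R N M L P | R Q M L P.
That gives 3 routes.

3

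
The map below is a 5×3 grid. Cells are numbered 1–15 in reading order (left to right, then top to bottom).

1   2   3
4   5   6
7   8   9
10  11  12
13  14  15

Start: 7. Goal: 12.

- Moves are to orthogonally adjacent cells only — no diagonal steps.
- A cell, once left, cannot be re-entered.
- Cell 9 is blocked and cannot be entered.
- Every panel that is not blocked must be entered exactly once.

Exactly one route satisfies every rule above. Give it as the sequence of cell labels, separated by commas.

Need to visit all 14 open cells exactly once, starting at 7 and ending at 12.
Cell 3 has only two open neighbours (6 and 2), so the path must pass straight through it: one of those is the cell it's entered from and the other is where it exits.
Route from 7: up 2 to 1, right 2 to 3, down 1 to 6, left 1 to 5, down 2 to 11, left 1 to 10, down 1 to 13, right 2 to 15, up 1 to 12 — 13 moves in all.
Check: all 14 open cells covered.

7, 4, 1, 2, 3, 6, 5, 8, 11, 10, 13, 14, 15, 12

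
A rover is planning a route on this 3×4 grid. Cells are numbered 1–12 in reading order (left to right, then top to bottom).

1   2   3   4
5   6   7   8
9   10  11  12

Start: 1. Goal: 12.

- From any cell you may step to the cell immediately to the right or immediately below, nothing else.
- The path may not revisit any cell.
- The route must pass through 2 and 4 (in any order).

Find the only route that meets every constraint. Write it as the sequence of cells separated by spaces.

Moves only go right or down, so the column and row indices never decrease.
Route from 1: right 3 to 4, down 2 to 12 — 5 moves in all.
Check: all required cells visited.

1 2 3 4 8 12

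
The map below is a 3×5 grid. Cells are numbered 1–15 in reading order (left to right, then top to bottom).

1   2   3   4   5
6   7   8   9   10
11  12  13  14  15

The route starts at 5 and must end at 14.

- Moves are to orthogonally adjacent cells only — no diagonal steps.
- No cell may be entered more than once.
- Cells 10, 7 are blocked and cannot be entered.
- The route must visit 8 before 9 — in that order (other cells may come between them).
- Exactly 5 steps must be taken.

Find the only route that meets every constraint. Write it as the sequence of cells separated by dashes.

5 - 4 - 3 - 8 - 9 - 14

The waypoints must appear in the order 8, 9, with no cell reused.
Route from 5: 2× left (reaching 3), down to 8, right to 9, down to 14 — 5 moves in all.
Check: order respected (8 at step 3, 9 at step 4); 5 moves as required.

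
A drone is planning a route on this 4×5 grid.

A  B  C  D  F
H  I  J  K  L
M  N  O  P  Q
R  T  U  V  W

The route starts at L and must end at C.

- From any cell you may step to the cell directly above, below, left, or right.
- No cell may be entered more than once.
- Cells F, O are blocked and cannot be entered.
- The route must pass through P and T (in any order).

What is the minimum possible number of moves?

Any route passes through P and T in some order between L and C. Summing Manhattan distances along each leg and taking the cheapest ordering (L → P → T → C) gives a lower bound of 2 + 3 + 4 = 9 moves.
A route of 9 moves achieves this: L → Q → P → V → U → T → N → I → B → C.
Since 9 matches the lower bound, it is optimal.

9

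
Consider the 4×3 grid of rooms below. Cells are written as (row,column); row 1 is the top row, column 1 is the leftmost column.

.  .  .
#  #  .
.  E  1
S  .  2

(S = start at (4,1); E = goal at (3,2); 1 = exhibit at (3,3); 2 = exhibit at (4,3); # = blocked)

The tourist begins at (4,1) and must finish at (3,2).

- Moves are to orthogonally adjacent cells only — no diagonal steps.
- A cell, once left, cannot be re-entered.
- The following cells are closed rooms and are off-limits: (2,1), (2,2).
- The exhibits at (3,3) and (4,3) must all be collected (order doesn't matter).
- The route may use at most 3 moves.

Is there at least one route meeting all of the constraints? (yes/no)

no

Even ignoring the no-revisit rule, getting from (4,1) to (3,2), taking the cheapest ordering (4,1) → (4,3) → (3,3) → (3,2) needs at least 2 + 1 + 1 = 4 moves (Manhattan distance per leg), which exceeds the 3-move limit.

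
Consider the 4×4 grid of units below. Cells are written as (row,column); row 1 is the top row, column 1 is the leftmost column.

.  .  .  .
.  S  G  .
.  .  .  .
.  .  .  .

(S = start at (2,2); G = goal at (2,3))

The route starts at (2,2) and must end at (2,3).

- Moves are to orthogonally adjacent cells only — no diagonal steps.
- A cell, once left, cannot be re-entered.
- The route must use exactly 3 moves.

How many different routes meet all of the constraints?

Need simple routes of exactly 3 moves from (2,2) to (2,3) (Manhattan distance 1, so 1 moves are spent on a detour and 1 undoing it).
Enumerating: (2,2) (1,2) (1,3) (2,3) | (2,2) (3,2) (3,3) (2,3).
That gives 2 routes.

2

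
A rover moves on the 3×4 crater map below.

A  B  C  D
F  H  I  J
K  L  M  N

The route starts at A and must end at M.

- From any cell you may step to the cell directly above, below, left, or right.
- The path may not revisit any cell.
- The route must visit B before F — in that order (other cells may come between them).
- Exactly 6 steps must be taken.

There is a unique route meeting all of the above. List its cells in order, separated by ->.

A -> B -> H -> F -> K -> L -> M

The waypoints must appear in the order B, F, with no cell reused.
Route from A: right 1 to B, down 1 to H, left 1 to F, down 1 to K, right 2 to M — 6 moves in all.
Check: order respected (B at step 1, F at step 3); 6 moves as required.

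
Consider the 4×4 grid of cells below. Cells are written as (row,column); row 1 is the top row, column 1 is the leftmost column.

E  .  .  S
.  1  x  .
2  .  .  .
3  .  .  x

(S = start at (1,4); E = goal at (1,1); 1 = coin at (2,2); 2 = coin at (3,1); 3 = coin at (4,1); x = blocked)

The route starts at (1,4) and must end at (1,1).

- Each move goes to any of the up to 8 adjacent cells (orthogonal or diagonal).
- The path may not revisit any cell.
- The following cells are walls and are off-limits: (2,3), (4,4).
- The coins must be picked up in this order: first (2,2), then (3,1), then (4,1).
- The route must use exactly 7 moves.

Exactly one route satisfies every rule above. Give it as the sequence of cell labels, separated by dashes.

The waypoints must appear in the order (2,2), (3,1), (4,1), with no cell reused.
Route from (1,4): left to (1,3), 2× down-left (reaching (3,1)), down to (4,1), up-right to (3,2), up-left to (2,1), up to (1,1) — 7 moves in all.
Check: order respected (1 at step 2, 2 at step 3, 3 at step 4); 7 moves as required.

(1,4) - (1,3) - (2,2) - (3,1) - (4,1) - (3,2) - (2,1) - (1,1)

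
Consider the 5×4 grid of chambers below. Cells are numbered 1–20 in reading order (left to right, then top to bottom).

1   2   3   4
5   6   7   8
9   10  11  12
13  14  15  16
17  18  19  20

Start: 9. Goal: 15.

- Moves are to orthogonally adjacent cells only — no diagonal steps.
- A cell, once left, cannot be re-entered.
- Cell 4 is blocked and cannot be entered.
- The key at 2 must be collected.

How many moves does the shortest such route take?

Any route passes through 2 somewhere between 9 and 15. Summing Manhattan distances along the two legs (9 → 2 → 15) gives a lower bound of 3 + 4 = 7 moves.
A route of 7 moves achieves this: 9 → 5 → 1 → 2 → 6 → 10 → 14 → 15.
Since 7 matches the lower bound, it is optimal.

7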